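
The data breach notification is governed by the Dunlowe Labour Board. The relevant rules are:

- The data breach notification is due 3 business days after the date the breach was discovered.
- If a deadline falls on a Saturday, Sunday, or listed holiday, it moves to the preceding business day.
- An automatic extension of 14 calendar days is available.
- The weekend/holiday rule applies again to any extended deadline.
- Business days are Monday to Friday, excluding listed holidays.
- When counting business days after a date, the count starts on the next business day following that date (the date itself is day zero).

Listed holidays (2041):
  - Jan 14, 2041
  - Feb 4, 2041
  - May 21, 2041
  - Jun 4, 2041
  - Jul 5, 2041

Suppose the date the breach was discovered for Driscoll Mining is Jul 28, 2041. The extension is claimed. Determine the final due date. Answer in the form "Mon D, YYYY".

Aug 14, 2041

Starting the day after Jul 28, 2041 and counting 3 business days lands on Jul 31, 2041.
Jul 31, 2041 is a Wednesday and not a listed holiday, so it stands.
Add the 14 calendar-day extension to Jul 31, 2041: Aug 14, 2041.
Aug 14, 2041 falls on a Wednesday, which is a business day, so no adjustment is needed.
The final due date is Aug 14, 2041.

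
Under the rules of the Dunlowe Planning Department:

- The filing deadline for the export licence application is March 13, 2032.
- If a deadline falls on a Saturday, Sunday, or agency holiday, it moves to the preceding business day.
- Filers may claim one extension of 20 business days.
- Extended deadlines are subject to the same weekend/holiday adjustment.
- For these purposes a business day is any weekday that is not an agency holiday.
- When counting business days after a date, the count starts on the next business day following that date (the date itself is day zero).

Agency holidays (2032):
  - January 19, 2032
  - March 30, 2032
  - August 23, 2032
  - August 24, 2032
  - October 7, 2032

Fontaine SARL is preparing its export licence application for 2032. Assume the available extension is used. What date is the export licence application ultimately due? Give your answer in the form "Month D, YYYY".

The statutory due date is March 13, 2032.
March 13, 2032 falls on a Saturday. Rolling to the preceding business day gives March 12, 2032, a Friday.
Counting 20 further business days from March 12, 2032 reaches April 12, 2032.
April 12, 2032 is a Monday and not a listed holiday, so it stands.
So the filing is due April 12, 2032.

April 12, 2032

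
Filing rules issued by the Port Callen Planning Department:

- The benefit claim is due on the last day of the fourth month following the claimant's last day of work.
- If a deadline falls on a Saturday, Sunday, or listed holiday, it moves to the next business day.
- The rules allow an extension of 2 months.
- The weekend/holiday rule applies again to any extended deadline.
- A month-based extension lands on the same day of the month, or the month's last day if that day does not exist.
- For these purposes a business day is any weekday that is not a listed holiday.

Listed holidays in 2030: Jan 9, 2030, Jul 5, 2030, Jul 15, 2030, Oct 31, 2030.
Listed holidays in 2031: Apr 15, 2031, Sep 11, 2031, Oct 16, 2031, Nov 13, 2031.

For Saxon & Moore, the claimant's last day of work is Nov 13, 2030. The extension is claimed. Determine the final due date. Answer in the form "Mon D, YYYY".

Jun 2, 2031

4 months after Nov 13, 2030 is March 2031; that month ends on Mar 31, 2031.
Mar 31, 2031 (Monday) is already a business day.
Add 2 months to Mar 31, 2031: May 31, 2031.
Because May 31, 2031 is a Saturday, the deadline becomes Jun 2, 2031 (Monday).
Final deadline: Jun 2, 2031.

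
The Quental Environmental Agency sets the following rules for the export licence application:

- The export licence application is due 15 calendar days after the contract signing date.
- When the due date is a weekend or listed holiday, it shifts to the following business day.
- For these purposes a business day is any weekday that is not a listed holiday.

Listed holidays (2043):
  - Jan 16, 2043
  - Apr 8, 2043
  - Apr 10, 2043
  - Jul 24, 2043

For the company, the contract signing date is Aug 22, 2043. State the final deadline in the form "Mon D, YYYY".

Sep 7, 2043

Adding 15 calendar days to Aug 22, 2043 gives Sep 6, 2043.
Sep 6, 2043 falls on a Sunday. Rolling to the next business day gives Sep 7, 2043, a Monday.
Final deadline: Sep 7, 2043.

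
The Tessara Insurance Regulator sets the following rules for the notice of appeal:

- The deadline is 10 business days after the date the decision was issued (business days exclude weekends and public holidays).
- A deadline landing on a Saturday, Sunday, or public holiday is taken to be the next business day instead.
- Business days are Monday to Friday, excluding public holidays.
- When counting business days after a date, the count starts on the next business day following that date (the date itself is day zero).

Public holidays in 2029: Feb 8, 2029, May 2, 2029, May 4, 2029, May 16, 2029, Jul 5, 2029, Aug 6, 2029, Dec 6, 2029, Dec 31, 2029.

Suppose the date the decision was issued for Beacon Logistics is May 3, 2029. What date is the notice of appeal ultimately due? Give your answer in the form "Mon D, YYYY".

Starting the day after May 3, 2029 and counting 10 business days lands on May 21, 2029.
May 21, 2029 (Monday) is already a business day.
The final due date is May 21, 2029.

May 21, 2029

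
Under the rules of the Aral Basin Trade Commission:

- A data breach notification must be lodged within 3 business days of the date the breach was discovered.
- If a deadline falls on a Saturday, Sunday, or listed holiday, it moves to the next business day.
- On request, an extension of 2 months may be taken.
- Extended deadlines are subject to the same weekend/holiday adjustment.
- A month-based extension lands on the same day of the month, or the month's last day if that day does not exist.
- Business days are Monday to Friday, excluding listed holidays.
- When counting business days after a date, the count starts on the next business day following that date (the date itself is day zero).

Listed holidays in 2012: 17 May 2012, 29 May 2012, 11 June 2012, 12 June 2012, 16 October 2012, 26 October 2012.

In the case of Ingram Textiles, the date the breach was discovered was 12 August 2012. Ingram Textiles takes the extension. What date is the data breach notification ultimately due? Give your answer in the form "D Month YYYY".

3 business days after 12 August 2012, excluding weekends and holidays, is 15 August 2012.
15 August 2012 (Wednesday) is already a business day.
Add 2 months to 15 August 2012: 15 October 2012.
15 October 2012 is a Monday and not a listed holiday, so it stands.
The final due date is 15 October 2012.

15 October 2012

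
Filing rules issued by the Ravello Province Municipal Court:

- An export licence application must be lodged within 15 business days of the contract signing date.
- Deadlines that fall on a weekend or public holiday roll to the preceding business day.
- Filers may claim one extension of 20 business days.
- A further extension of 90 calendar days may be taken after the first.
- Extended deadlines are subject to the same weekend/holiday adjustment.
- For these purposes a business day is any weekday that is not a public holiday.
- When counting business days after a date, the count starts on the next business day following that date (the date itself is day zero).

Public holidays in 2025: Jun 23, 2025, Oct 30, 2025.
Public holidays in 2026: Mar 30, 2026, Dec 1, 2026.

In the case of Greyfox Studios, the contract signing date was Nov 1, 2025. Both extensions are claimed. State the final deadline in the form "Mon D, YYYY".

Mar 19, 2026

Starting the day after Nov 1, 2025 and counting 15 business days lands on Nov 21, 2025.
Nov 21, 2025 falls on a Friday, which is a business day, so no adjustment is needed.
The 20-business-day extension runs from Nov 21, 2025 to Dec 19, 2025.
Dec 19, 2025 falls on a Friday, which is a business day, so no adjustment is needed.
The 90-calendar-day extension moves the deadline from Dec 19, 2025 to Mar 19, 2026.
Mar 19, 2026 falls on a Thursday, which is a business day, so no adjustment is needed.
So the filing is due Mar 19, 2026.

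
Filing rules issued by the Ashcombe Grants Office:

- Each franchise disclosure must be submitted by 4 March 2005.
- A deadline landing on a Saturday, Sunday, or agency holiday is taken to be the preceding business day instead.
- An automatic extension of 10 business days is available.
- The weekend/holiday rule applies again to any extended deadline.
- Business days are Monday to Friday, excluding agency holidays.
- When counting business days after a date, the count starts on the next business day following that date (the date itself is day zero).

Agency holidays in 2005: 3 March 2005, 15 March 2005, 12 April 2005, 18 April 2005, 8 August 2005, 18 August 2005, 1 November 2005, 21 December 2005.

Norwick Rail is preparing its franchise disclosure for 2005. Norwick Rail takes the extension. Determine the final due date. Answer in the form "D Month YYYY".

21 March 2005

Start from the fixed due date, 4 March 2005.
4 March 2005 is a Friday and not a listed holiday, so it stands.
Applying the 10-business-day extension: 10 business days after 4 March 2005 is 21 March 2005.
21 March 2005 is a Monday and not a listed holiday, so it stands.
So the filing is due 21 March 2005.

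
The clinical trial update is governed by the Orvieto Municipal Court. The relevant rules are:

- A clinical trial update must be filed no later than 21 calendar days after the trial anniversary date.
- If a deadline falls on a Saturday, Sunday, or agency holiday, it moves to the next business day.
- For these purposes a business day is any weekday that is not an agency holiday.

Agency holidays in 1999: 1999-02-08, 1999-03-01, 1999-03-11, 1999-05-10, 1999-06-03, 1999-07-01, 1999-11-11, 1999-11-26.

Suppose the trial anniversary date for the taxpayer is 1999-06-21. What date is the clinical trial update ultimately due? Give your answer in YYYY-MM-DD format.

Trigger date 1999-06-21 + 21 calendar days = 1999-07-12.
1999-07-12 is a Monday and not a listed holiday, so it stands.
Deadline: 1999-07-12.

1999-07-12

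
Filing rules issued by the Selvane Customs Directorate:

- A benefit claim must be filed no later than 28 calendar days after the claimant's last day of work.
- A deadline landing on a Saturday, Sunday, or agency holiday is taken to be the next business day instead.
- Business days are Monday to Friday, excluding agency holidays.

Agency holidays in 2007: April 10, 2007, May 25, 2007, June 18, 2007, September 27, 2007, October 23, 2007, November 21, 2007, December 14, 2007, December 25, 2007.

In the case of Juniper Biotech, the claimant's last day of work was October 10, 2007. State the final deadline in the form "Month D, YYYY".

November 7, 2007

From October 10, 2007, 28 calendar days later is November 7, 2007.
November 7, 2007 (Wednesday) is already a business day.
Deadline: November 7, 2007.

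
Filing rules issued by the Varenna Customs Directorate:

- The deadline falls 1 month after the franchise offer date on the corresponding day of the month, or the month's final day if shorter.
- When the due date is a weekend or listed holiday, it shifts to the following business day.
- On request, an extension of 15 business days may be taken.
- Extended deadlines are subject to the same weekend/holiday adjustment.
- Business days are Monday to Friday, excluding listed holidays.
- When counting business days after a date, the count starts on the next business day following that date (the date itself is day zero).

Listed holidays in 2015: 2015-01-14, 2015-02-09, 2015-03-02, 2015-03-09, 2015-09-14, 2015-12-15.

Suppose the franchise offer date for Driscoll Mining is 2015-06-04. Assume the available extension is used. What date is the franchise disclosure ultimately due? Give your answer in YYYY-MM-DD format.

2015-07-27

Moving 1 month forward from 2015-06-04 on the corresponding day gives 2015-07-04.
2015-07-04 is a Saturday; the next business day is 2015-07-06 (Monday).
Counting 15 further business days from 2015-07-06 reaches 2015-07-27.
2015-07-27 (Monday) is already a business day.
So the filing is due 2015-07-27.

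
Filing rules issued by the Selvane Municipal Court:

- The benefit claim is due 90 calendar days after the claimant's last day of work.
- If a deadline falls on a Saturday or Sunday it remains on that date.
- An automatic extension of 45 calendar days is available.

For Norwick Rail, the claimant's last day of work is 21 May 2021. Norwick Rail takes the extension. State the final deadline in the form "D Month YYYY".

3 October 2021

90 calendar days after 21 May 2021 is 19 August 2021.
19 August 2021 is a Thursday; no weekend or holiday adjustment applies.
With the 45-day extension, 19 August 2021 becomes 3 October 2021.
3 October 2021 is a Sunday; no weekend or holiday adjustment applies.
So the filing is due 3 October 2021.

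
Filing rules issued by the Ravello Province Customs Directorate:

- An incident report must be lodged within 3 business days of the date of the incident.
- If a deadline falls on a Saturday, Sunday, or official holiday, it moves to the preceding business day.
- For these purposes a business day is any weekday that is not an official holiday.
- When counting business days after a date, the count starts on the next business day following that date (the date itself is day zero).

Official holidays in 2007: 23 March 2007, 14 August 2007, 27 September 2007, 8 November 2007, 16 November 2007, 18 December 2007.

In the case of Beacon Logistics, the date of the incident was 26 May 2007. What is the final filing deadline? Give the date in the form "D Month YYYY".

30 May 2007

3 business days after 26 May 2007, excluding weekends and holidays, is 30 May 2007.
30 May 2007 falls on a Wednesday, which is a business day, so no adjustment is needed.
Deadline: 30 May 2007.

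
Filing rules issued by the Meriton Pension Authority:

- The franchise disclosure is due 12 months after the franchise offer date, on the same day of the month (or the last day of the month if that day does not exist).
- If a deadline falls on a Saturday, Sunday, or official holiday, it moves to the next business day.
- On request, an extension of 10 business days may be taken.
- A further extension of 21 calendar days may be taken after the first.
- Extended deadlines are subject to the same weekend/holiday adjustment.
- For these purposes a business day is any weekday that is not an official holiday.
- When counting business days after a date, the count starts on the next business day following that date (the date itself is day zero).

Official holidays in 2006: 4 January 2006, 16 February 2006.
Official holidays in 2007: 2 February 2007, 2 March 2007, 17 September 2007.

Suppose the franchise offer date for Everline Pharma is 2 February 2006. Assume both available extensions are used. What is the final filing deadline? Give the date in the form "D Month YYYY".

12 March 2007

12 months after 2 February 2006, on the same day of the month, is 2 February 2007.
2 February 2007 is a listed holiday, so it moves to the next business day, 5 February 2007 (Monday).
Counting 10 further business days from 5 February 2007 reaches 19 February 2007.
19 February 2007 is a Monday and not a listed holiday, so it stands.
Applying the 21-calendar-day extension: 19 February 2007 + 21 days = 12 March 2007.
12 March 2007 falls on a Monday, which is a business day, so no adjustment is needed.
The final due date is 12 March 2007.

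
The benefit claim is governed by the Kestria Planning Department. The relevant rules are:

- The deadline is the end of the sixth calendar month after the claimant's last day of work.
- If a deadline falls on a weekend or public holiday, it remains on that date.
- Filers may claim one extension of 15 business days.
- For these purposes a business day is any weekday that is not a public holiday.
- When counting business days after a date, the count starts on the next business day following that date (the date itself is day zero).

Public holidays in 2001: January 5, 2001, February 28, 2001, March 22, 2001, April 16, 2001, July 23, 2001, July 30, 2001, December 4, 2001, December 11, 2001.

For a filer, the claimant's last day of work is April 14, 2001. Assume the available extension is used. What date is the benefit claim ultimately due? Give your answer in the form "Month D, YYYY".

November 21, 2001

6 months after April 14, 2001 is October 2001; that month ends on October 31, 2001.
No adjustment is made for weekends or holidays, so October 31, 2001 stands.
Applying the 15-business-day extension: 15 business days after October 31, 2001 is November 21, 2001.
No adjustment is made for weekends or holidays, so November 21, 2001 stands.
Final deadline: November 21, 2001.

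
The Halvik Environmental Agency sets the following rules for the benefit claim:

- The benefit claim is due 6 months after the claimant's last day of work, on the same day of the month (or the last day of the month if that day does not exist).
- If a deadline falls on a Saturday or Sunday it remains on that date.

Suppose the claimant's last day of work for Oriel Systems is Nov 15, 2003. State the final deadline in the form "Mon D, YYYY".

May 15, 2004

6 months from Nov 15, 2003 is May 15, 2004.
May 15, 2004 falls on a Saturday. The rules make no weekend/holiday allowance, so it remains May 15, 2004.
Final deadline: May 15, 2004.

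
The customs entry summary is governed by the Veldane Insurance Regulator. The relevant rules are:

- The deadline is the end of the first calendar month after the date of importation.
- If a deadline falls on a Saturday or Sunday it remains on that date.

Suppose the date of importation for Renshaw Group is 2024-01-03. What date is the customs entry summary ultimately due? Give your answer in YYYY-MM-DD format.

The first month after 2024-01-03 is February 2024, whose last day is 2024-02-29.
2024-02-29 is a Thursday; no weekend or holiday adjustment applies.
Final deadline: 2024-02-29.

2024-02-29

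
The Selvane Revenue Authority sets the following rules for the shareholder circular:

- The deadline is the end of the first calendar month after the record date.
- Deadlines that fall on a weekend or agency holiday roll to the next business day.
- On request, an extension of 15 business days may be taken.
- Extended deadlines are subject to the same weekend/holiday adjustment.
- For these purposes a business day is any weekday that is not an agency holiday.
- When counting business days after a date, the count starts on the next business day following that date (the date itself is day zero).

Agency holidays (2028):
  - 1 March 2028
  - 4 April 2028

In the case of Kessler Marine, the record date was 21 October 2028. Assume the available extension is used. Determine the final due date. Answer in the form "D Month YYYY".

The first month after 21 October 2028 is November 2028, whose last day is 30 November 2028.
Since 30 November 2028 is a Thursday and not a holiday, the date is unchanged.
Counting 15 further business days from 30 November 2028 reaches 21 December 2028.
21 December 2028 (Thursday) is already a business day.
Deadline: 21 December 2028.

21 December 2028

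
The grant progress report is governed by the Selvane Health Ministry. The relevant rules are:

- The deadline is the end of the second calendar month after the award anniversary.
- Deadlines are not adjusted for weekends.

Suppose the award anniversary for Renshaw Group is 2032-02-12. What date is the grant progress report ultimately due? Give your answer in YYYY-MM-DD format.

2032-04-30

2 months after 2032-02-12 falls in April 2032; the last day of that month is 2032-04-30.
No adjustment is made for weekends or holidays, so 2032-04-30 stands.
So the filing is due 2032-04-30.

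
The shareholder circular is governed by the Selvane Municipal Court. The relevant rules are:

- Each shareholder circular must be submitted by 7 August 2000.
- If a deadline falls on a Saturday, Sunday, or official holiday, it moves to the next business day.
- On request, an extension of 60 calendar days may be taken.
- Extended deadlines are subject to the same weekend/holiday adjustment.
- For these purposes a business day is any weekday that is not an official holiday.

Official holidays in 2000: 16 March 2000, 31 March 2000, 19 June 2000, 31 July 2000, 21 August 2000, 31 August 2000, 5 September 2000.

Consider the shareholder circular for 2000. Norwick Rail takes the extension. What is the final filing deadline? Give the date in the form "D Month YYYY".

Start from the fixed due date, 7 August 2000.
7 August 2000 is a Monday and not a listed holiday, so it stands.
With the 60-day extension, 7 August 2000 becomes 6 October 2000.
6 October 2000 is a Friday and not a listed holiday, so it stands.
So the filing is due 6 October 2000.

6 October 2000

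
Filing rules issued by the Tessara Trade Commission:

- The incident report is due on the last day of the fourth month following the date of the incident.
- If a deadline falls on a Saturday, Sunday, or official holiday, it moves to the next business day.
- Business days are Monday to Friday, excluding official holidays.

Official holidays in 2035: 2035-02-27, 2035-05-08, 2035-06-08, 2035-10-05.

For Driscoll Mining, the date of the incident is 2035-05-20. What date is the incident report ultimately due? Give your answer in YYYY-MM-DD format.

4 months after 2035-05-20 falls in September 2035; the last day of that month is 2035-09-30.
Because 2035-09-30 is a Sunday, the deadline becomes 2035-10-01 (Monday).
So the filing is due 2035-10-01.

2035-10-01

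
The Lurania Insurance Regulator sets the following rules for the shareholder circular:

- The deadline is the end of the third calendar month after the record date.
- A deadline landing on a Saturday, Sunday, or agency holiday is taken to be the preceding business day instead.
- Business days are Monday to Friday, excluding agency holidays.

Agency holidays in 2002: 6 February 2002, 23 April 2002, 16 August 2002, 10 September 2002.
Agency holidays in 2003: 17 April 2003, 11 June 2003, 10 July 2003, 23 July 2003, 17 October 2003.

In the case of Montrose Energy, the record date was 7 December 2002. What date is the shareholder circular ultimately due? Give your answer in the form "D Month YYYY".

3 months after 7 December 2002 falls in March 2003; the last day of that month is 31 March 2003.
31 March 2003 falls on a Monday, which is a business day, so no adjustment is needed.
So the filing is due 31 March 2003.

31 March 2003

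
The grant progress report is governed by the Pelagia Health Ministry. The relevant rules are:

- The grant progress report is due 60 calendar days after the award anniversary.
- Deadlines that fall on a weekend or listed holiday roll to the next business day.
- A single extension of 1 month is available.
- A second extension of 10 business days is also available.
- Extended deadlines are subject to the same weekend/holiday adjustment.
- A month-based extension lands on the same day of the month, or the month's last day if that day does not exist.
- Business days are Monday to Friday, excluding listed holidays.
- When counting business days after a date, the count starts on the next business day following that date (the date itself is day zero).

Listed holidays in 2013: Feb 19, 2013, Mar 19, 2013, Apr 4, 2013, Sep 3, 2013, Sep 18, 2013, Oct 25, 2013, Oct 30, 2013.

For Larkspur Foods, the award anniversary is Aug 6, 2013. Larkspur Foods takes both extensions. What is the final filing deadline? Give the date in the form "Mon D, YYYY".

60 calendar days after Aug 6, 2013 is Oct 5, 2013.
Oct 5, 2013 is a Saturday; the next business day is Oct 7, 2013 (Monday).
Applying the 1 month extension: 1 month after Oct 7, 2013 is Nov 7, 2013.
Nov 7, 2013 (Thursday) is already a business day.
Applying the 10-business-day extension: 10 business days after Nov 7, 2013 is Nov 21, 2013.
Nov 21, 2013 (Thursday) is already a business day.
Deadline: Nov 21, 2013.

Nov 21, 2013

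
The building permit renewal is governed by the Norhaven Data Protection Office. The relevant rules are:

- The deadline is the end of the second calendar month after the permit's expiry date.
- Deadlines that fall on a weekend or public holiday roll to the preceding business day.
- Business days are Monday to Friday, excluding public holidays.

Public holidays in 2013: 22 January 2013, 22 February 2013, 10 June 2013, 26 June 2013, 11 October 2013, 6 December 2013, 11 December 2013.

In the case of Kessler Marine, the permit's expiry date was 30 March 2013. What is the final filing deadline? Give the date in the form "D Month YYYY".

2 months after 30 March 2013 is May 2013; that month ends on 31 May 2013.
31 May 2013 is a Friday and not a listed holiday, so it stands.
Final deadline: 31 May 2013.

31 May 2013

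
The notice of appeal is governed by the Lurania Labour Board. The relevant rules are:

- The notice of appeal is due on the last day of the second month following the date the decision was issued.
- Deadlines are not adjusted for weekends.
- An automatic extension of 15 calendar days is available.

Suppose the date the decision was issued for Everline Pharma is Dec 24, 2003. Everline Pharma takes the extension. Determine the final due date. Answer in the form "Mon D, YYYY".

2 months after Dec 24, 2003 is February 2004; that month ends on Feb 29, 2004.
Feb 29, 2004 is a Sunday; no weekend or holiday adjustment applies.
Add the 15 calendar-day extension to Feb 29, 2004: Mar 15, 2004.
Mar 15, 2004 is a Monday; no weekend or holiday adjustment applies.
So the filing is due Mar 15, 2004.

Mar 15, 2004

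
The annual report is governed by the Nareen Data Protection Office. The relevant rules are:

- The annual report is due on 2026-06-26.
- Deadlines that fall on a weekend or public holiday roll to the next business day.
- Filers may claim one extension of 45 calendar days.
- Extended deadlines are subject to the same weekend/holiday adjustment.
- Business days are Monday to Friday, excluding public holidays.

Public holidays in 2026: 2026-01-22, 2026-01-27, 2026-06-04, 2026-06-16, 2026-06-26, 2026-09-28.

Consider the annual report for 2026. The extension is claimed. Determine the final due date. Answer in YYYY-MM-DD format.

The statutory due date is 2026-06-26.
2026-06-26 falls on a listed holiday. Rolling to the next business day gives 2026-06-29, a Monday.
Applying the 45-calendar-day extension: 2026-06-29 + 45 days = 2026-08-13.
2026-08-13 is a Thursday and not a listed holiday, so it stands.
The final due date is 2026-08-13.

2026-08-13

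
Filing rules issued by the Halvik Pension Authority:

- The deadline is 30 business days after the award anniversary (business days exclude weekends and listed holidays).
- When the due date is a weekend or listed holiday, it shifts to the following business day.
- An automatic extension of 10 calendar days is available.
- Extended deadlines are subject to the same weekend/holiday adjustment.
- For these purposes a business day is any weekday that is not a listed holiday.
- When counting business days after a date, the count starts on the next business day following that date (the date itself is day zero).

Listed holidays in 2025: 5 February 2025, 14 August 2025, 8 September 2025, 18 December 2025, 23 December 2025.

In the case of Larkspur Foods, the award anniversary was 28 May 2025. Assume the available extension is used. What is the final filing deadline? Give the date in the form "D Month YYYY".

21 July 2025

Starting the day after 28 May 2025 and counting 30 business days lands on 9 July 2025.
9 July 2025 is a Wednesday and not a listed holiday, so it stands.
Applying the 10-calendar-day extension: 9 July 2025 + 10 days = 19 July 2025.
Because 19 July 2025 is a Saturday, the deadline becomes 21 July 2025 (Monday).
Deadline: 21 July 2025.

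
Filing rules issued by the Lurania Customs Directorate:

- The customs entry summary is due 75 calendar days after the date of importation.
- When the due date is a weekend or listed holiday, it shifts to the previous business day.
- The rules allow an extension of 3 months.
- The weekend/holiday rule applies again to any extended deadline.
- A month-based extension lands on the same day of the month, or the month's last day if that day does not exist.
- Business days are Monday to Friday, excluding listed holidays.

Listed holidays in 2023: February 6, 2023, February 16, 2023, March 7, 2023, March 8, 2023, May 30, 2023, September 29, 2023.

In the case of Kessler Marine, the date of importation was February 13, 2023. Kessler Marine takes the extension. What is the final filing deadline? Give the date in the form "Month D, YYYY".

Adding 75 calendar days to February 13, 2023 gives April 29, 2023.
April 29, 2023 is a Saturday, so it moves to the preceding business day, April 28, 2023 (Friday).
Add 3 months to April 28, 2023: July 28, 2023.
July 28, 2023 (Friday) is already a business day.
The final due date is July 28, 2023.

July 28, 2023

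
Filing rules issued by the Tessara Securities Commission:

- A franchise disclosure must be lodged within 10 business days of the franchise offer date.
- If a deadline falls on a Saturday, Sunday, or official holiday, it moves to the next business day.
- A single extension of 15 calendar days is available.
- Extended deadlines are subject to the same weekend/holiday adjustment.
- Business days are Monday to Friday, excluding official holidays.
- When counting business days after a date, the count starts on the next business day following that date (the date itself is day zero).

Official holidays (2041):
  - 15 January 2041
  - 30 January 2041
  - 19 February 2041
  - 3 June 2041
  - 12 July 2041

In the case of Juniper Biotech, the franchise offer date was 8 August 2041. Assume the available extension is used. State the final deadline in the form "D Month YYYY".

10 business days after 8 August 2041, excluding weekends and holidays, is 22 August 2041.
22 August 2041 falls on a Thursday, which is a business day, so no adjustment is needed.
The 15-calendar-day extension moves the deadline from 22 August 2041 to 6 September 2041.
6 September 2041 falls on a Friday, which is a business day, so no adjustment is needed.
The final due date is 6 September 2041.

6 September 2041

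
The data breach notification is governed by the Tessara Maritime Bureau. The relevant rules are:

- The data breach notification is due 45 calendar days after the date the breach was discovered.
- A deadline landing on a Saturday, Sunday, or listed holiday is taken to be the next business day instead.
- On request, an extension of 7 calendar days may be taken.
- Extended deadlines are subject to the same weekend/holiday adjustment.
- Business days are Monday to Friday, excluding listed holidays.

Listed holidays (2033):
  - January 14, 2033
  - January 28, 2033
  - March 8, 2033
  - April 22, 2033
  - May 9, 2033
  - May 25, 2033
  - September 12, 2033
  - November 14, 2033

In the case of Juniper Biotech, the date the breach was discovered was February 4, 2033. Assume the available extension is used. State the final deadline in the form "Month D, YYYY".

March 28, 2033

Adding 45 calendar days to February 4, 2033 gives March 21, 2033.
March 21, 2033 is a Monday and not a listed holiday, so it stands.
Add the 7 calendar-day extension to March 21, 2033: March 28, 2033.
Since March 28, 2033 is a Monday and not a holiday, the date is unchanged.
Deadline: March 28, 2033.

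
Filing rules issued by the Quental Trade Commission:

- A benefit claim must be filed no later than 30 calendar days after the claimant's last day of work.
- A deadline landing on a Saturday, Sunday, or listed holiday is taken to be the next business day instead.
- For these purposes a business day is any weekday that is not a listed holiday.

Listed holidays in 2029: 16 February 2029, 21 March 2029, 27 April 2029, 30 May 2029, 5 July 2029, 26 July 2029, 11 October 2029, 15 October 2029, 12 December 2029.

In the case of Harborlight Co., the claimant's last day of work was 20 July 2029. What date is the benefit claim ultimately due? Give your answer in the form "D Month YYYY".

From 20 July 2029, 30 calendar days later is 19 August 2029.
19 August 2029 is a Sunday; the next business day is 20 August 2029 (Monday).
So the filing is due 20 August 2029.

20 August 2029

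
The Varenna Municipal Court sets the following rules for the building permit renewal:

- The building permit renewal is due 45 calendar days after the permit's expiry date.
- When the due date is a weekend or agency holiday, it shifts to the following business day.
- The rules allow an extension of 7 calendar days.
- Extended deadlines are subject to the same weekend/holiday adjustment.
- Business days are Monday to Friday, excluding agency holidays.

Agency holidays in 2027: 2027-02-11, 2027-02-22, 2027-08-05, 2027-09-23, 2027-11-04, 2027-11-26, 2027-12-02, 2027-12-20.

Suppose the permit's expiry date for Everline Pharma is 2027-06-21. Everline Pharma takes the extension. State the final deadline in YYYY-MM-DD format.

2027-08-13

Trigger date 2027-06-21 + 45 calendar days = 2027-08-05.
2027-08-05 is a listed holiday; the next business day is 2027-08-06 (Friday).
With the 7-day extension, 2027-08-06 becomes 2027-08-13.
2027-08-13 is a Friday and not a listed holiday, so it stands.
Deadline: 2027-08-13.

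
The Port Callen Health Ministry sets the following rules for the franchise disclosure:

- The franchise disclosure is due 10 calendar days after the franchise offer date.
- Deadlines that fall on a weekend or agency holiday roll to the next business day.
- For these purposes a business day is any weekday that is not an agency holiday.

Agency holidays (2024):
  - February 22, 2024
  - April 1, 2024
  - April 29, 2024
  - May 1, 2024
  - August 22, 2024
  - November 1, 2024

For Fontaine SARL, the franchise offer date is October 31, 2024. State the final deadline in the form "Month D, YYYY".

From October 31, 2024, 10 calendar days later is November 10, 2024.
Because November 10, 2024 is a Sunday, the deadline becomes November 11, 2024 (Monday).
The final due date is November 11, 2024.

November 11, 2024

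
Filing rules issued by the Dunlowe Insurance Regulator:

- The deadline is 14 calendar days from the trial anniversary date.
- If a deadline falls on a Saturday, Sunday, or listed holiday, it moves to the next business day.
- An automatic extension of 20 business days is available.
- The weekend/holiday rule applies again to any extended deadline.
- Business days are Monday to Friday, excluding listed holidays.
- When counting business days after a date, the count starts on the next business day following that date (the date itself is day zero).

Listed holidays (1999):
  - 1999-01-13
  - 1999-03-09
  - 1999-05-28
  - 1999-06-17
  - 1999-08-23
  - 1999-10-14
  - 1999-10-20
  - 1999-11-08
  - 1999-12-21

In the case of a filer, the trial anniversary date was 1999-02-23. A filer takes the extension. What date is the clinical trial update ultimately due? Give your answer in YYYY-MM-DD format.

From 1999-02-23, 14 calendar days later is 1999-03-09.
Because 1999-03-09 is a listed holiday, the deadline becomes 1999-03-10 (Wednesday).
The 20-business-day extension runs from 1999-03-10 to 1999-04-07.
1999-04-07 (Wednesday) is already a business day.
So the filing is due 1999-04-07.

1999-04-07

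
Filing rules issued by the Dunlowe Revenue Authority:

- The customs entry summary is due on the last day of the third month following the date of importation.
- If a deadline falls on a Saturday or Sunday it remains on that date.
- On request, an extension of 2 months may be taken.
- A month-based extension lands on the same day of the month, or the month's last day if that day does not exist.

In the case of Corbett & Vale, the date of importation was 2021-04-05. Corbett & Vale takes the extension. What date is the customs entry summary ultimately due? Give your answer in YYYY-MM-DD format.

2021-09-30

3 months after 2021-04-05 is July 2021; that month ends on 2021-07-31.
2021-07-31 falls on a Saturday. The rules make no weekend/holiday allowance, so it remains 2021-07-31.
Add 2 months to 2021-07-31: 2021-09-30 (day 31 does not exist in September, so the month's last day is used).
2021-09-30 is a Thursday; no weekend or holiday adjustment applies.
So the filing is due 2021-09-30.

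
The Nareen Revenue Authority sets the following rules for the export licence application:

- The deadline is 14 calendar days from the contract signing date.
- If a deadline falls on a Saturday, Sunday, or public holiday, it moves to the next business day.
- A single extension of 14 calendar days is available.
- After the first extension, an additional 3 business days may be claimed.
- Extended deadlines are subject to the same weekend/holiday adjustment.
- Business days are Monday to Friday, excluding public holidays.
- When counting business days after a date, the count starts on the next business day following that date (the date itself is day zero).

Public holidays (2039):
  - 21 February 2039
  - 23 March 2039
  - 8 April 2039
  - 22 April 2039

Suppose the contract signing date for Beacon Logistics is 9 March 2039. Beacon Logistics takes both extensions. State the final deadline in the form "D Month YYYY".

13 April 2039

Trigger date 9 March 2039 + 14 calendar days = 23 March 2039.
Because 23 March 2039 is a listed holiday, the deadline becomes 24 March 2039 (Thursday).
With the 14-day extension, 24 March 2039 becomes 7 April 2039.
7 April 2039 (Thursday) is already a business day.
Applying the 3-business-day extension: 3 business days after 7 April 2039 is 13 April 2039.
13 April 2039 falls on a Wednesday, which is a business day, so no adjustment is needed.
The final due date is 13 April 2039.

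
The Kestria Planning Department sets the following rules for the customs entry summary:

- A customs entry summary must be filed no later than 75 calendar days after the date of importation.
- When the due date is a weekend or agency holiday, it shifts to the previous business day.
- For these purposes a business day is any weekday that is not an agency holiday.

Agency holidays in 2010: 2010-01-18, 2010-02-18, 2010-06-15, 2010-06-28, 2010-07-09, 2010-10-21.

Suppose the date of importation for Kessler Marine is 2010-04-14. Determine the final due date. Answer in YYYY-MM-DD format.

2010-06-25

Trigger date 2010-04-14 + 75 calendar days = 2010-06-28.
2010-06-28 falls on a listed holiday. Rolling to the preceding business day gives 2010-06-25, a Friday.
Deadline: 2010-06-25.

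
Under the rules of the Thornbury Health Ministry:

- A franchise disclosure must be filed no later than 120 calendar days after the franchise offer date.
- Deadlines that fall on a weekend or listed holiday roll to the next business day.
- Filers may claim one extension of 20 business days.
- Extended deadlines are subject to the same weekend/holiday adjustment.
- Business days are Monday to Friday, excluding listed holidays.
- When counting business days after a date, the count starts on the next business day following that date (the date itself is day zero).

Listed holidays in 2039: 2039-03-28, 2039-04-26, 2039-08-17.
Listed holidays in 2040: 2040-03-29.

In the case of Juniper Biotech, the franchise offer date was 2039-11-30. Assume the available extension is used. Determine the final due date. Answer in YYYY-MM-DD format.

2040-04-27

Trigger date 2039-11-30 + 120 calendar days = 2040-03-29.
2040-03-29 is a listed holiday, so it moves to the next business day, 2040-03-30 (Friday).
Applying the 20-business-day extension: 20 business days after 2040-03-30 is 2040-04-27.
2040-04-27 falls on a Friday, which is a business day, so no adjustment is needed.
Final deadline: 2040-04-27.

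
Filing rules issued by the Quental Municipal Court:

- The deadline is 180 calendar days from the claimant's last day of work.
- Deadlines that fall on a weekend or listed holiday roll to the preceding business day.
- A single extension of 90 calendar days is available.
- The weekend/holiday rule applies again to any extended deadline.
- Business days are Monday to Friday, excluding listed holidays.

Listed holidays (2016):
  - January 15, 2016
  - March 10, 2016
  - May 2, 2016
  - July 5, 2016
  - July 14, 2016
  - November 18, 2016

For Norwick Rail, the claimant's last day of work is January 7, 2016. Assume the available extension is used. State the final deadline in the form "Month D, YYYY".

September 30, 2016

Adding 180 calendar days to January 7, 2016 gives July 5, 2016.
Because July 5, 2016 is a listed holiday, the deadline becomes July 4, 2016 (Monday).
Applying the 90-calendar-day extension: July 4, 2016 + 90 days = October 2, 2016.
October 2, 2016 is a Sunday, so it moves to the preceding business day, September 30, 2016 (Friday).
The final due date is September 30, 2016.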